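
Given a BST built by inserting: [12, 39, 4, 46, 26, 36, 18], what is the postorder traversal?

Tree insertion order: [12, 39, 4, 46, 26, 36, 18]
Tree (level-order array): [12, 4, 39, None, None, 26, 46, 18, 36]
Postorder traversal: [4, 18, 36, 26, 46, 39, 12]


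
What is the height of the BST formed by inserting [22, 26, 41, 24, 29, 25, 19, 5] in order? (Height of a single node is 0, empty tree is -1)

Insertion order: [22, 26, 41, 24, 29, 25, 19, 5]
Tree (level-order array): [22, 19, 26, 5, None, 24, 41, None, None, None, 25, 29]
Compute height bottom-up (empty subtree = -1):
  height(5) = 1 + max(-1, -1) = 0
  height(19) = 1 + max(0, -1) = 1
  height(25) = 1 + max(-1, -1) = 0
  height(24) = 1 + max(-1, 0) = 1
  height(29) = 1 + max(-1, -1) = 0
  height(41) = 1 + max(0, -1) = 1
  height(26) = 1 + max(1, 1) = 2
  height(22) = 1 + max(1, 2) = 3
Height = 3


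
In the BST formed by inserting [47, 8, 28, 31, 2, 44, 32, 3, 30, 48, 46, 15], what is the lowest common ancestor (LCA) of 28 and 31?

Tree insertion order: [47, 8, 28, 31, 2, 44, 32, 3, 30, 48, 46, 15]
Tree (level-order array): [47, 8, 48, 2, 28, None, None, None, 3, 15, 31, None, None, None, None, 30, 44, None, None, 32, 46]
In a BST, the LCA of p=28, q=31 is the first node v on the
root-to-leaf path with p <= v <= q (go left if both < v, right if both > v).
Walk from root:
  at 47: both 28 and 31 < 47, go left
  at 8: both 28 and 31 > 8, go right
  at 28: 28 <= 28 <= 31, this is the LCA
LCA = 28


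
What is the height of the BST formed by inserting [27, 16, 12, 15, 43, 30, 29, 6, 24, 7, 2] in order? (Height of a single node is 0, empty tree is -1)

Insertion order: [27, 16, 12, 15, 43, 30, 29, 6, 24, 7, 2]
Tree (level-order array): [27, 16, 43, 12, 24, 30, None, 6, 15, None, None, 29, None, 2, 7]
Compute height bottom-up (empty subtree = -1):
  height(2) = 1 + max(-1, -1) = 0
  height(7) = 1 + max(-1, -1) = 0
  height(6) = 1 + max(0, 0) = 1
  height(15) = 1 + max(-1, -1) = 0
  height(12) = 1 + max(1, 0) = 2
  height(24) = 1 + max(-1, -1) = 0
  height(16) = 1 + max(2, 0) = 3
  height(29) = 1 + max(-1, -1) = 0
  height(30) = 1 + max(0, -1) = 1
  height(43) = 1 + max(1, -1) = 2
  height(27) = 1 + max(3, 2) = 4
Height = 4


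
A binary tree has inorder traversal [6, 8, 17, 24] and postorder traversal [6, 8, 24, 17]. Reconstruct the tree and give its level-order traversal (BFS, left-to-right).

Inorder:   [6, 8, 17, 24]
Postorder: [6, 8, 24, 17]
Algorithm: postorder visits root last, so walk postorder right-to-left;
each value is the root of the current inorder slice — split it at that
value, recurse on the right subtree first, then the left.
Recursive splits:
  root=17; inorder splits into left=[6, 8], right=[24]
  root=24; inorder splits into left=[], right=[]
  root=8; inorder splits into left=[6], right=[]
  root=6; inorder splits into left=[], right=[]
Reconstructed level-order: [17, 8, 24, 6]


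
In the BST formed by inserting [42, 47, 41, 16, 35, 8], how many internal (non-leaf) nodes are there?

Tree built from: [42, 47, 41, 16, 35, 8]
Tree (level-order array): [42, 41, 47, 16, None, None, None, 8, 35]
Rule: An internal node has at least one child.
Per-node child counts:
  node 42: 2 child(ren)
  node 41: 1 child(ren)
  node 16: 2 child(ren)
  node 8: 0 child(ren)
  node 35: 0 child(ren)
  node 47: 0 child(ren)
Matching nodes: [42, 41, 16]
Count of internal (non-leaf) nodes: 3


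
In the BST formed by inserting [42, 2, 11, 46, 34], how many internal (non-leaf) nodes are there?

Tree built from: [42, 2, 11, 46, 34]
Tree (level-order array): [42, 2, 46, None, 11, None, None, None, 34]
Rule: An internal node has at least one child.
Per-node child counts:
  node 42: 2 child(ren)
  node 2: 1 child(ren)
  node 11: 1 child(ren)
  node 34: 0 child(ren)
  node 46: 0 child(ren)
Matching nodes: [42, 2, 11]
Count of internal (non-leaf) nodes: 3


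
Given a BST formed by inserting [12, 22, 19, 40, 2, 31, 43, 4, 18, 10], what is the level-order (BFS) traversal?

Tree insertion order: [12, 22, 19, 40, 2, 31, 43, 4, 18, 10]
Tree (level-order array): [12, 2, 22, None, 4, 19, 40, None, 10, 18, None, 31, 43]
BFS from the root, enqueuing left then right child of each popped node:
  queue [12] -> pop 12, enqueue [2, 22], visited so far: [12]
  queue [2, 22] -> pop 2, enqueue [4], visited so far: [12, 2]
  queue [22, 4] -> pop 22, enqueue [19, 40], visited so far: [12, 2, 22]
  queue [4, 19, 40] -> pop 4, enqueue [10], visited so far: [12, 2, 22, 4]
  queue [19, 40, 10] -> pop 19, enqueue [18], visited so far: [12, 2, 22, 4, 19]
  queue [40, 10, 18] -> pop 40, enqueue [31, 43], visited so far: [12, 2, 22, 4, 19, 40]
  queue [10, 18, 31, 43] -> pop 10, enqueue [none], visited so far: [12, 2, 22, 4, 19, 40, 10]
  queue [18, 31, 43] -> pop 18, enqueue [none], visited so far: [12, 2, 22, 4, 19, 40, 10, 18]
  queue [31, 43] -> pop 31, enqueue [none], visited so far: [12, 2, 22, 4, 19, 40, 10, 18, 31]
  queue [43] -> pop 43, enqueue [none], visited so far: [12, 2, 22, 4, 19, 40, 10, 18, 31, 43]
Result: [12, 2, 22, 4, 19, 40, 10, 18, 31, 43]


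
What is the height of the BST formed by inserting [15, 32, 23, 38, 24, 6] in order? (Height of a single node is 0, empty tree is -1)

Insertion order: [15, 32, 23, 38, 24, 6]
Tree (level-order array): [15, 6, 32, None, None, 23, 38, None, 24]
Compute height bottom-up (empty subtree = -1):
  height(6) = 1 + max(-1, -1) = 0
  height(24) = 1 + max(-1, -1) = 0
  height(23) = 1 + max(-1, 0) = 1
  height(38) = 1 + max(-1, -1) = 0
  height(32) = 1 + max(1, 0) = 2
  height(15) = 1 + max(0, 2) = 3
Height = 3


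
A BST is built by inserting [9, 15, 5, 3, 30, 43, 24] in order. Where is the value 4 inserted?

Starting tree (level order): [9, 5, 15, 3, None, None, 30, None, None, 24, 43]
Insertion path: 9 -> 5 -> 3
Result: insert 4 as right child of 3
Final tree (level order): [9, 5, 15, 3, None, None, 30, None, 4, 24, 43]


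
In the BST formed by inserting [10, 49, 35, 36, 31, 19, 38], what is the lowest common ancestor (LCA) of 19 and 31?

Tree insertion order: [10, 49, 35, 36, 31, 19, 38]
Tree (level-order array): [10, None, 49, 35, None, 31, 36, 19, None, None, 38]
In a BST, the LCA of p=19, q=31 is the first node v on the
root-to-leaf path with p <= v <= q (go left if both < v, right if both > v).
Walk from root:
  at 10: both 19 and 31 > 10, go right
  at 49: both 19 and 31 < 49, go left
  at 35: both 19 and 31 < 35, go left
  at 31: 19 <= 31 <= 31, this is the LCA
LCA = 31


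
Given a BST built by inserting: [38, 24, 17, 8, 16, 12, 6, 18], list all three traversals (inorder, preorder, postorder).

Tree insertion order: [38, 24, 17, 8, 16, 12, 6, 18]
Tree (level-order array): [38, 24, None, 17, None, 8, 18, 6, 16, None, None, None, None, 12]
Inorder (L, root, R): [6, 8, 12, 16, 17, 18, 24, 38]
Preorder (root, L, R): [38, 24, 17, 8, 6, 16, 12, 18]
Postorder (L, R, root): [6, 12, 16, 8, 18, 17, 24, 38]


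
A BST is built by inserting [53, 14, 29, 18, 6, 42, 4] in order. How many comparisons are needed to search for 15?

Search path for 15: 53 -> 14 -> 29 -> 18
Found: False
Comparisons: 4


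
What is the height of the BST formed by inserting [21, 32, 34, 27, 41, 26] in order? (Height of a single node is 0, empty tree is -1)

Insertion order: [21, 32, 34, 27, 41, 26]
Tree (level-order array): [21, None, 32, 27, 34, 26, None, None, 41]
Compute height bottom-up (empty subtree = -1):
  height(26) = 1 + max(-1, -1) = 0
  height(27) = 1 + max(0, -1) = 1
  height(41) = 1 + max(-1, -1) = 0
  height(34) = 1 + max(-1, 0) = 1
  height(32) = 1 + max(1, 1) = 2
  height(21) = 1 + max(-1, 2) = 3
Height = 3


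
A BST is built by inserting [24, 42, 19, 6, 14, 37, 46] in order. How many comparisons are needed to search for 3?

Search path for 3: 24 -> 19 -> 6
Found: False
Comparisons: 3


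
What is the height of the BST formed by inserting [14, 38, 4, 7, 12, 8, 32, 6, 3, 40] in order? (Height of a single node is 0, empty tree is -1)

Insertion order: [14, 38, 4, 7, 12, 8, 32, 6, 3, 40]
Tree (level-order array): [14, 4, 38, 3, 7, 32, 40, None, None, 6, 12, None, None, None, None, None, None, 8]
Compute height bottom-up (empty subtree = -1):
  height(3) = 1 + max(-1, -1) = 0
  height(6) = 1 + max(-1, -1) = 0
  height(8) = 1 + max(-1, -1) = 0
  height(12) = 1 + max(0, -1) = 1
  height(7) = 1 + max(0, 1) = 2
  height(4) = 1 + max(0, 2) = 3
  height(32) = 1 + max(-1, -1) = 0
  height(40) = 1 + max(-1, -1) = 0
  height(38) = 1 + max(0, 0) = 1
  height(14) = 1 + max(3, 1) = 4
Height = 4


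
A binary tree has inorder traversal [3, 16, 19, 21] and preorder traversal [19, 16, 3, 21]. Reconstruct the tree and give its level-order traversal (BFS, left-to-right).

Inorder:  [3, 16, 19, 21]
Preorder: [19, 16, 3, 21]
Algorithm: preorder visits root first, so consume preorder in order;
for each root, split the current inorder slice at that value into
left-subtree inorder and right-subtree inorder, then recurse.
Recursive splits:
  root=19; inorder splits into left=[3, 16], right=[21]
  root=16; inorder splits into left=[3], right=[]
  root=3; inorder splits into left=[], right=[]
  root=21; inorder splits into left=[], right=[]
Reconstructed level-order: [19, 16, 21, 3]


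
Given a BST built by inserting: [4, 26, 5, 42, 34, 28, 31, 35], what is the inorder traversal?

Tree insertion order: [4, 26, 5, 42, 34, 28, 31, 35]
Tree (level-order array): [4, None, 26, 5, 42, None, None, 34, None, 28, 35, None, 31]
Inorder traversal: [4, 5, 26, 28, 31, 34, 35, 42]


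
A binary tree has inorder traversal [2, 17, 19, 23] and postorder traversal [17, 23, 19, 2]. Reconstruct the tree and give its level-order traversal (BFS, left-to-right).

Inorder:   [2, 17, 19, 23]
Postorder: [17, 23, 19, 2]
Algorithm: postorder visits root last, so walk postorder right-to-left;
each value is the root of the current inorder slice — split it at that
value, recurse on the right subtree first, then the left.
Recursive splits:
  root=2; inorder splits into left=[], right=[17, 19, 23]
  root=19; inorder splits into left=[17], right=[23]
  root=23; inorder splits into left=[], right=[]
  root=17; inorder splits into left=[], right=[]
Reconstructed level-order: [2, 19, 17, 23]


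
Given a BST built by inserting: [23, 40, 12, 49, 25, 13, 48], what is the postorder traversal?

Tree insertion order: [23, 40, 12, 49, 25, 13, 48]
Tree (level-order array): [23, 12, 40, None, 13, 25, 49, None, None, None, None, 48]
Postorder traversal: [13, 12, 25, 48, 49, 40, 23]


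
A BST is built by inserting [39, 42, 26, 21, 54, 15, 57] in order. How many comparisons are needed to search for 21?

Search path for 21: 39 -> 26 -> 21
Found: True
Comparisons: 3


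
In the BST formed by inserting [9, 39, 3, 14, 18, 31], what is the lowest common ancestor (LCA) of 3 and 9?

Tree insertion order: [9, 39, 3, 14, 18, 31]
Tree (level-order array): [9, 3, 39, None, None, 14, None, None, 18, None, 31]
In a BST, the LCA of p=3, q=9 is the first node v on the
root-to-leaf path with p <= v <= q (go left if both < v, right if both > v).
Walk from root:
  at 9: 3 <= 9 <= 9, this is the LCA
LCA = 9


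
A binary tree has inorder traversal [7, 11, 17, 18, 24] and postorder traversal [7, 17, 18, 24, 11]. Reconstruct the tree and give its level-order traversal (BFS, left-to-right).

Inorder:   [7, 11, 17, 18, 24]
Postorder: [7, 17, 18, 24, 11]
Algorithm: postorder visits root last, so walk postorder right-to-left;
each value is the root of the current inorder slice — split it at that
value, recurse on the right subtree first, then the left.
Recursive splits:
  root=11; inorder splits into left=[7], right=[17, 18, 24]
  root=24; inorder splits into left=[17, 18], right=[]
  root=18; inorder splits into left=[17], right=[]
  root=17; inorder splits into left=[], right=[]
  root=7; inorder splits into left=[], right=[]
Reconstructed level-order: [11, 7, 24, 18, 17]


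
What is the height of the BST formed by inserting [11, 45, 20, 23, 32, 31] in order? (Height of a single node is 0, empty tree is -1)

Insertion order: [11, 45, 20, 23, 32, 31]
Tree (level-order array): [11, None, 45, 20, None, None, 23, None, 32, 31]
Compute height bottom-up (empty subtree = -1):
  height(31) = 1 + max(-1, -1) = 0
  height(32) = 1 + max(0, -1) = 1
  height(23) = 1 + max(-1, 1) = 2
  height(20) = 1 + max(-1, 2) = 3
  height(45) = 1 + max(3, -1) = 4
  height(11) = 1 + max(-1, 4) = 5
Height = 5


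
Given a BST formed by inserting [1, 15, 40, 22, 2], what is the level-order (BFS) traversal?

Tree insertion order: [1, 15, 40, 22, 2]
Tree (level-order array): [1, None, 15, 2, 40, None, None, 22]
BFS from the root, enqueuing left then right child of each popped node:
  queue [1] -> pop 1, enqueue [15], visited so far: [1]
  queue [15] -> pop 15, enqueue [2, 40], visited so far: [1, 15]
  queue [2, 40] -> pop 2, enqueue [none], visited so far: [1, 15, 2]
  queue [40] -> pop 40, enqueue [22], visited so far: [1, 15, 2, 40]
  queue [22] -> pop 22, enqueue [none], visited so far: [1, 15, 2, 40, 22]
Result: [1, 15, 2, 40, 22]


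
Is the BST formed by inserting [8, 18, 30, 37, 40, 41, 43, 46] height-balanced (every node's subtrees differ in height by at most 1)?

Tree (level-order array): [8, None, 18, None, 30, None, 37, None, 40, None, 41, None, 43, None, 46]
Definition: a tree is height-balanced if, at every node, |h(left) - h(right)| <= 1 (empty subtree has height -1).
Bottom-up per-node check:
  node 46: h_left=-1, h_right=-1, diff=0 [OK], height=0
  node 43: h_left=-1, h_right=0, diff=1 [OK], height=1
  node 41: h_left=-1, h_right=1, diff=2 [FAIL (|-1-1|=2 > 1)], height=2
  node 40: h_left=-1, h_right=2, diff=3 [FAIL (|-1-2|=3 > 1)], height=3
  node 37: h_left=-1, h_right=3, diff=4 [FAIL (|-1-3|=4 > 1)], height=4
  node 30: h_left=-1, h_right=4, diff=5 [FAIL (|-1-4|=5 > 1)], height=5
  node 18: h_left=-1, h_right=5, diff=6 [FAIL (|-1-5|=6 > 1)], height=6
  node 8: h_left=-1, h_right=6, diff=7 [FAIL (|-1-6|=7 > 1)], height=7
Node 41 violates the condition: |-1 - 1| = 2 > 1.
Result: Not balanced


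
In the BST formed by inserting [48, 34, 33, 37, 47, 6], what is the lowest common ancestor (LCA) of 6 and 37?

Tree insertion order: [48, 34, 33, 37, 47, 6]
Tree (level-order array): [48, 34, None, 33, 37, 6, None, None, 47]
In a BST, the LCA of p=6, q=37 is the first node v on the
root-to-leaf path with p <= v <= q (go left if both < v, right if both > v).
Walk from root:
  at 48: both 6 and 37 < 48, go left
  at 34: 6 <= 34 <= 37, this is the LCA
LCA = 34


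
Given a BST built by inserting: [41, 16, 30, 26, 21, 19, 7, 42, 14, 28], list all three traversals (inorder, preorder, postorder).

Tree insertion order: [41, 16, 30, 26, 21, 19, 7, 42, 14, 28]
Tree (level-order array): [41, 16, 42, 7, 30, None, None, None, 14, 26, None, None, None, 21, 28, 19]
Inorder (L, root, R): [7, 14, 16, 19, 21, 26, 28, 30, 41, 42]
Preorder (root, L, R): [41, 16, 7, 14, 30, 26, 21, 19, 28, 42]
Postorder (L, R, root): [14, 7, 19, 21, 28, 26, 30, 16, 42, 41]


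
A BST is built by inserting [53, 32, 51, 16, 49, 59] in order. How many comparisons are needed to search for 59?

Search path for 59: 53 -> 59
Found: True
Comparisons: 2


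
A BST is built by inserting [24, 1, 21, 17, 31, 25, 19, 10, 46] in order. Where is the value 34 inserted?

Starting tree (level order): [24, 1, 31, None, 21, 25, 46, 17, None, None, None, None, None, 10, 19]
Insertion path: 24 -> 31 -> 46
Result: insert 34 as left child of 46
Final tree (level order): [24, 1, 31, None, 21, 25, 46, 17, None, None, None, 34, None, 10, 19]


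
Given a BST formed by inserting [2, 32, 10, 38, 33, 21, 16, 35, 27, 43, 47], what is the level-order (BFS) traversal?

Tree insertion order: [2, 32, 10, 38, 33, 21, 16, 35, 27, 43, 47]
Tree (level-order array): [2, None, 32, 10, 38, None, 21, 33, 43, 16, 27, None, 35, None, 47]
BFS from the root, enqueuing left then right child of each popped node:
  queue [2] -> pop 2, enqueue [32], visited so far: [2]
  queue [32] -> pop 32, enqueue [10, 38], visited so far: [2, 32]
  queue [10, 38] -> pop 10, enqueue [21], visited so far: [2, 32, 10]
  queue [38, 21] -> pop 38, enqueue [33, 43], visited so far: [2, 32, 10, 38]
  queue [21, 33, 43] -> pop 21, enqueue [16, 27], visited so far: [2, 32, 10, 38, 21]
  queue [33, 43, 16, 27] -> pop 33, enqueue [35], visited so far: [2, 32, 10, 38, 21, 33]
  queue [43, 16, 27, 35] -> pop 43, enqueue [47], visited so far: [2, 32, 10, 38, 21, 33, 43]
  queue [16, 27, 35, 47] -> pop 16, enqueue [none], visited so far: [2, 32, 10, 38, 21, 33, 43, 16]
  queue [27, 35, 47] -> pop 27, enqueue [none], visited so far: [2, 32, 10, 38, 21, 33, 43, 16, 27]
  queue [35, 47] -> pop 35, enqueue [none], visited so far: [2, 32, 10, 38, 21, 33, 43, 16, 27, 35]
  queue [47] -> pop 47, enqueue [none], visited so far: [2, 32, 10, 38, 21, 33, 43, 16, 27, 35, 47]
Result: [2, 32, 10, 38, 21, 33, 43, 16, 27, 35, 47]


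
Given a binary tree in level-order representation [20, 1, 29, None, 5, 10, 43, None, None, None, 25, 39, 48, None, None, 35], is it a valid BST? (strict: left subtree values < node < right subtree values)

Level-order array: [20, 1, 29, None, 5, 10, 43, None, None, None, 25, 39, 48, None, None, 35]
Validate using subtree bounds (lo, hi): at each node, require lo < value < hi,
then recurse left with hi=value and right with lo=value.
Preorder trace (stopping at first violation):
  at node 20 with bounds (-inf, +inf): OK
  at node 1 with bounds (-inf, 20): OK
  at node 5 with bounds (1, 20): OK
  at node 29 with bounds (20, +inf): OK
  at node 10 with bounds (20, 29): VIOLATION
Node 10 violates its bound: not (20 < 10 < 29).
Result: Not a valid BST


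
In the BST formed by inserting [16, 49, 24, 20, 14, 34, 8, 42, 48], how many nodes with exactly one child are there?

Tree built from: [16, 49, 24, 20, 14, 34, 8, 42, 48]
Tree (level-order array): [16, 14, 49, 8, None, 24, None, None, None, 20, 34, None, None, None, 42, None, 48]
Rule: These are nodes with exactly 1 non-null child.
Per-node child counts:
  node 16: 2 child(ren)
  node 14: 1 child(ren)
  node 8: 0 child(ren)
  node 49: 1 child(ren)
  node 24: 2 child(ren)
  node 20: 0 child(ren)
  node 34: 1 child(ren)
  node 42: 1 child(ren)
  node 48: 0 child(ren)
Matching nodes: [14, 49, 34, 42]
Count of nodes with exactly one child: 4


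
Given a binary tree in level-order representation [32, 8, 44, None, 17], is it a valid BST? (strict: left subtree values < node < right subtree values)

Level-order array: [32, 8, 44, None, 17]
Validate using subtree bounds (lo, hi): at each node, require lo < value < hi,
then recurse left with hi=value and right with lo=value.
Preorder trace (stopping at first violation):
  at node 32 with bounds (-inf, +inf): OK
  at node 8 with bounds (-inf, 32): OK
  at node 17 with bounds (8, 32): OK
  at node 44 with bounds (32, +inf): OK
No violation found at any node.
Result: Valid BST


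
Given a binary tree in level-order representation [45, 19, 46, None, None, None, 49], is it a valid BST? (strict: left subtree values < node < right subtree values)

Level-order array: [45, 19, 46, None, None, None, 49]
Validate using subtree bounds (lo, hi): at each node, require lo < value < hi,
then recurse left with hi=value and right with lo=value.
Preorder trace (stopping at first violation):
  at node 45 with bounds (-inf, +inf): OK
  at node 19 with bounds (-inf, 45): OK
  at node 46 with bounds (45, +inf): OK
  at node 49 with bounds (46, +inf): OK
No violation found at any node.
Result: Valid BST


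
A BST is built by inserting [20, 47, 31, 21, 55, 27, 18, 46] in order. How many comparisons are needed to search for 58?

Search path for 58: 20 -> 47 -> 55
Found: False
Comparisons: 3


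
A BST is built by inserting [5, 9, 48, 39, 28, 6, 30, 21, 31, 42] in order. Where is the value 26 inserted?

Starting tree (level order): [5, None, 9, 6, 48, None, None, 39, None, 28, 42, 21, 30, None, None, None, None, None, 31]
Insertion path: 5 -> 9 -> 48 -> 39 -> 28 -> 21
Result: insert 26 as right child of 21
Final tree (level order): [5, None, 9, 6, 48, None, None, 39, None, 28, 42, 21, 30, None, None, None, 26, None, 31]


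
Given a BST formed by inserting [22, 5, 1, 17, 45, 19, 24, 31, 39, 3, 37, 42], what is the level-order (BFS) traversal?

Tree insertion order: [22, 5, 1, 17, 45, 19, 24, 31, 39, 3, 37, 42]
Tree (level-order array): [22, 5, 45, 1, 17, 24, None, None, 3, None, 19, None, 31, None, None, None, None, None, 39, 37, 42]
BFS from the root, enqueuing left then right child of each popped node:
  queue [22] -> pop 22, enqueue [5, 45], visited so far: [22]
  queue [5, 45] -> pop 5, enqueue [1, 17], visited so far: [22, 5]
  queue [45, 1, 17] -> pop 45, enqueue [24], visited so far: [22, 5, 45]
  queue [1, 17, 24] -> pop 1, enqueue [3], visited so far: [22, 5, 45, 1]
  queue [17, 24, 3] -> pop 17, enqueue [19], visited so far: [22, 5, 45, 1, 17]
  queue [24, 3, 19] -> pop 24, enqueue [31], visited so far: [22, 5, 45, 1, 17, 24]
  queue [3, 19, 31] -> pop 3, enqueue [none], visited so far: [22, 5, 45, 1, 17, 24, 3]
  queue [19, 31] -> pop 19, enqueue [none], visited so far: [22, 5, 45, 1, 17, 24, 3, 19]
  queue [31] -> pop 31, enqueue [39], visited so far: [22, 5, 45, 1, 17, 24, 3, 19, 31]
  queue [39] -> pop 39, enqueue [37, 42], visited so far: [22, 5, 45, 1, 17, 24, 3, 19, 31, 39]
  queue [37, 42] -> pop 37, enqueue [none], visited so far: [22, 5, 45, 1, 17, 24, 3, 19, 31, 39, 37]
  queue [42] -> pop 42, enqueue [none], visited so far: [22, 5, 45, 1, 17, 24, 3, 19, 31, 39, 37, 42]
Result: [22, 5, 45, 1, 17, 24, 3, 19, 31, 39, 37, 42]


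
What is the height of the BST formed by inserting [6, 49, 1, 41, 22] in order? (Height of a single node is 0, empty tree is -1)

Insertion order: [6, 49, 1, 41, 22]
Tree (level-order array): [6, 1, 49, None, None, 41, None, 22]
Compute height bottom-up (empty subtree = -1):
  height(1) = 1 + max(-1, -1) = 0
  height(22) = 1 + max(-1, -1) = 0
  height(41) = 1 + max(0, -1) = 1
  height(49) = 1 + max(1, -1) = 2
  height(6) = 1 + max(0, 2) = 3
Height = 3


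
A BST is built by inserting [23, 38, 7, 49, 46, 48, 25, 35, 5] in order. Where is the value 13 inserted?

Starting tree (level order): [23, 7, 38, 5, None, 25, 49, None, None, None, 35, 46, None, None, None, None, 48]
Insertion path: 23 -> 7
Result: insert 13 as right child of 7
Final tree (level order): [23, 7, 38, 5, 13, 25, 49, None, None, None, None, None, 35, 46, None, None, None, None, 48]


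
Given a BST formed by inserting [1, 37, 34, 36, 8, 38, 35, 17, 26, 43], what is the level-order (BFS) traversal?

Tree insertion order: [1, 37, 34, 36, 8, 38, 35, 17, 26, 43]
Tree (level-order array): [1, None, 37, 34, 38, 8, 36, None, 43, None, 17, 35, None, None, None, None, 26]
BFS from the root, enqueuing left then right child of each popped node:
  queue [1] -> pop 1, enqueue [37], visited so far: [1]
  queue [37] -> pop 37, enqueue [34, 38], visited so far: [1, 37]
  queue [34, 38] -> pop 34, enqueue [8, 36], visited so far: [1, 37, 34]
  queue [38, 8, 36] -> pop 38, enqueue [43], visited so far: [1, 37, 34, 38]
  queue [8, 36, 43] -> pop 8, enqueue [17], visited so far: [1, 37, 34, 38, 8]
  queue [36, 43, 17] -> pop 36, enqueue [35], visited so far: [1, 37, 34, 38, 8, 36]
  queue [43, 17, 35] -> pop 43, enqueue [none], visited so far: [1, 37, 34, 38, 8, 36, 43]
  queue [17, 35] -> pop 17, enqueue [26], visited so far: [1, 37, 34, 38, 8, 36, 43, 17]
  queue [35, 26] -> pop 35, enqueue [none], visited so far: [1, 37, 34, 38, 8, 36, 43, 17, 35]
  queue [26] -> pop 26, enqueue [none], visited so far: [1, 37, 34, 38, 8, 36, 43, 17, 35, 26]
Result: [1, 37, 34, 38, 8, 36, 43, 17, 35, 26]


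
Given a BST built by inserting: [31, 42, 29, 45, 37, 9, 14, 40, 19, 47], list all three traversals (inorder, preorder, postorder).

Tree insertion order: [31, 42, 29, 45, 37, 9, 14, 40, 19, 47]
Tree (level-order array): [31, 29, 42, 9, None, 37, 45, None, 14, None, 40, None, 47, None, 19]
Inorder (L, root, R): [9, 14, 19, 29, 31, 37, 40, 42, 45, 47]
Preorder (root, L, R): [31, 29, 9, 14, 19, 42, 37, 40, 45, 47]
Postorder (L, R, root): [19, 14, 9, 29, 40, 37, 47, 45, 42, 31]


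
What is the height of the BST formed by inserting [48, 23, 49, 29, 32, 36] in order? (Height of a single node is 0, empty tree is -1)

Insertion order: [48, 23, 49, 29, 32, 36]
Tree (level-order array): [48, 23, 49, None, 29, None, None, None, 32, None, 36]
Compute height bottom-up (empty subtree = -1):
  height(36) = 1 + max(-1, -1) = 0
  height(32) = 1 + max(-1, 0) = 1
  height(29) = 1 + max(-1, 1) = 2
  height(23) = 1 + max(-1, 2) = 3
  height(49) = 1 + max(-1, -1) = 0
  height(48) = 1 + max(3, 0) = 4
Height = 4


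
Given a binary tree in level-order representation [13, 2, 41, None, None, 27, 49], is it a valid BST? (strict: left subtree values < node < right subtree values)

Level-order array: [13, 2, 41, None, None, 27, 49]
Validate using subtree bounds (lo, hi): at each node, require lo < value < hi,
then recurse left with hi=value and right with lo=value.
Preorder trace (stopping at first violation):
  at node 13 with bounds (-inf, +inf): OK
  at node 2 with bounds (-inf, 13): OK
  at node 41 with bounds (13, +inf): OK
  at node 27 with bounds (13, 41): OK
  at node 49 with bounds (41, +inf): OK
No violation found at any node.
Result: Valid BST


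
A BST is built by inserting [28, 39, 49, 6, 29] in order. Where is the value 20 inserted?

Starting tree (level order): [28, 6, 39, None, None, 29, 49]
Insertion path: 28 -> 6
Result: insert 20 as right child of 6
Final tree (level order): [28, 6, 39, None, 20, 29, 49]


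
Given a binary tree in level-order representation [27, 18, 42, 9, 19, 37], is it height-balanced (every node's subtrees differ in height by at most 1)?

Tree (level-order array): [27, 18, 42, 9, 19, 37]
Definition: a tree is height-balanced if, at every node, |h(left) - h(right)| <= 1 (empty subtree has height -1).
Bottom-up per-node check:
  node 9: h_left=-1, h_right=-1, diff=0 [OK], height=0
  node 19: h_left=-1, h_right=-1, diff=0 [OK], height=0
  node 18: h_left=0, h_right=0, diff=0 [OK], height=1
  node 37: h_left=-1, h_right=-1, diff=0 [OK], height=0
  node 42: h_left=0, h_right=-1, diff=1 [OK], height=1
  node 27: h_left=1, h_right=1, diff=0 [OK], height=2
All nodes satisfy the balance condition.
Result: Balanced


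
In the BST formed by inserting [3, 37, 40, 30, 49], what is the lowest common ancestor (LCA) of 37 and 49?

Tree insertion order: [3, 37, 40, 30, 49]
Tree (level-order array): [3, None, 37, 30, 40, None, None, None, 49]
In a BST, the LCA of p=37, q=49 is the first node v on the
root-to-leaf path with p <= v <= q (go left if both < v, right if both > v).
Walk from root:
  at 3: both 37 and 49 > 3, go right
  at 37: 37 <= 37 <= 49, this is the LCA
LCA = 37


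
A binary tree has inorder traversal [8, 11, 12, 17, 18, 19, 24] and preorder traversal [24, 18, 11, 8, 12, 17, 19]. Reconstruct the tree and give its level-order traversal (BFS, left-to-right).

Inorder:  [8, 11, 12, 17, 18, 19, 24]
Preorder: [24, 18, 11, 8, 12, 17, 19]
Algorithm: preorder visits root first, so consume preorder in order;
for each root, split the current inorder slice at that value into
left-subtree inorder and right-subtree inorder, then recurse.
Recursive splits:
  root=24; inorder splits into left=[8, 11, 12, 17, 18, 19], right=[]
  root=18; inorder splits into left=[8, 11, 12, 17], right=[19]
  root=11; inorder splits into left=[8], right=[12, 17]
  root=8; inorder splits into left=[], right=[]
  root=12; inorder splits into left=[], right=[17]
  root=17; inorder splits into left=[], right=[]
  root=19; inorder splits into left=[], right=[]
Reconstructed level-order: [24, 18, 11, 19, 8, 12, 17]


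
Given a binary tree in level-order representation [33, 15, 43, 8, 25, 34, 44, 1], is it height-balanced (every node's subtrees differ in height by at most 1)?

Tree (level-order array): [33, 15, 43, 8, 25, 34, 44, 1]
Definition: a tree is height-balanced if, at every node, |h(left) - h(right)| <= 1 (empty subtree has height -1).
Bottom-up per-node check:
  node 1: h_left=-1, h_right=-1, diff=0 [OK], height=0
  node 8: h_left=0, h_right=-1, diff=1 [OK], height=1
  node 25: h_left=-1, h_right=-1, diff=0 [OK], height=0
  node 15: h_left=1, h_right=0, diff=1 [OK], height=2
  node 34: h_left=-1, h_right=-1, diff=0 [OK], height=0
  node 44: h_left=-1, h_right=-1, diff=0 [OK], height=0
  node 43: h_left=0, h_right=0, diff=0 [OK], height=1
  node 33: h_left=2, h_right=1, diff=1 [OK], height=3
All nodes satisfy the balance condition.
Result: Balanced


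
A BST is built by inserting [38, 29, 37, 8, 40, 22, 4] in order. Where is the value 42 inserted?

Starting tree (level order): [38, 29, 40, 8, 37, None, None, 4, 22]
Insertion path: 38 -> 40
Result: insert 42 as right child of 40
Final tree (level order): [38, 29, 40, 8, 37, None, 42, 4, 22]


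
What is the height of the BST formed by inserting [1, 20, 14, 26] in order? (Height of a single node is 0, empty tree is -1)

Insertion order: [1, 20, 14, 26]
Tree (level-order array): [1, None, 20, 14, 26]
Compute height bottom-up (empty subtree = -1):
  height(14) = 1 + max(-1, -1) = 0
  height(26) = 1 + max(-1, -1) = 0
  height(20) = 1 + max(0, 0) = 1
  height(1) = 1 + max(-1, 1) = 2
Height = 2


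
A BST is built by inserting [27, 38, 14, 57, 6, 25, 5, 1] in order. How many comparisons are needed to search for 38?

Search path for 38: 27 -> 38
Found: True
Comparisons: 2


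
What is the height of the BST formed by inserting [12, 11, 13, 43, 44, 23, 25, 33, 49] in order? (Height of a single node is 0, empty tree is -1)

Insertion order: [12, 11, 13, 43, 44, 23, 25, 33, 49]
Tree (level-order array): [12, 11, 13, None, None, None, 43, 23, 44, None, 25, None, 49, None, 33]
Compute height bottom-up (empty subtree = -1):
  height(11) = 1 + max(-1, -1) = 0
  height(33) = 1 + max(-1, -1) = 0
  height(25) = 1 + max(-1, 0) = 1
  height(23) = 1 + max(-1, 1) = 2
  height(49) = 1 + max(-1, -1) = 0
  height(44) = 1 + max(-1, 0) = 1
  height(43) = 1 + max(2, 1) = 3
  height(13) = 1 + max(-1, 3) = 4
  height(12) = 1 + max(0, 4) = 5
Height = 5


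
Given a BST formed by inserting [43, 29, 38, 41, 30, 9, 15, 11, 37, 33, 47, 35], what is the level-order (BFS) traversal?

Tree insertion order: [43, 29, 38, 41, 30, 9, 15, 11, 37, 33, 47, 35]
Tree (level-order array): [43, 29, 47, 9, 38, None, None, None, 15, 30, 41, 11, None, None, 37, None, None, None, None, 33, None, None, 35]
BFS from the root, enqueuing left then right child of each popped node:
  queue [43] -> pop 43, enqueue [29, 47], visited so far: [43]
  queue [29, 47] -> pop 29, enqueue [9, 38], visited so far: [43, 29]
  queue [47, 9, 38] -> pop 47, enqueue [none], visited so far: [43, 29, 47]
  queue [9, 38] -> pop 9, enqueue [15], visited so far: [43, 29, 47, 9]
  queue [38, 15] -> pop 38, enqueue [30, 41], visited so far: [43, 29, 47, 9, 38]
  queue [15, 30, 41] -> pop 15, enqueue [11], visited so far: [43, 29, 47, 9, 38, 15]
  queue [30, 41, 11] -> pop 30, enqueue [37], visited so far: [43, 29, 47, 9, 38, 15, 30]
  queue [41, 11, 37] -> pop 41, enqueue [none], visited so far: [43, 29, 47, 9, 38, 15, 30, 41]
  queue [11, 37] -> pop 11, enqueue [none], visited so far: [43, 29, 47, 9, 38, 15, 30, 41, 11]
  queue [37] -> pop 37, enqueue [33], visited so far: [43, 29, 47, 9, 38, 15, 30, 41, 11, 37]
  queue [33] -> pop 33, enqueue [35], visited so far: [43, 29, 47, 9, 38, 15, 30, 41, 11, 37, 33]
  queue [35] -> pop 35, enqueue [none], visited so far: [43, 29, 47, 9, 38, 15, 30, 41, 11, 37, 33, 35]
Result: [43, 29, 47, 9, 38, 15, 30, 41, 11, 37, 33, 35]


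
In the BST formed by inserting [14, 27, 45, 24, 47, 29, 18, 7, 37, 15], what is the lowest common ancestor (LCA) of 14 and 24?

Tree insertion order: [14, 27, 45, 24, 47, 29, 18, 7, 37, 15]
Tree (level-order array): [14, 7, 27, None, None, 24, 45, 18, None, 29, 47, 15, None, None, 37]
In a BST, the LCA of p=14, q=24 is the first node v on the
root-to-leaf path with p <= v <= q (go left if both < v, right if both > v).
Walk from root:
  at 14: 14 <= 14 <= 24, this is the LCA
LCA = 14


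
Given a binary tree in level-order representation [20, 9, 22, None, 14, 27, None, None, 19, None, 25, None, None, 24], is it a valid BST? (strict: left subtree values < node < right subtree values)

Level-order array: [20, 9, 22, None, 14, 27, None, None, 19, None, 25, None, None, 24]
Validate using subtree bounds (lo, hi): at each node, require lo < value < hi,
then recurse left with hi=value and right with lo=value.
Preorder trace (stopping at first violation):
  at node 20 with bounds (-inf, +inf): OK
  at node 9 with bounds (-inf, 20): OK
  at node 14 with bounds (9, 20): OK
  at node 19 with bounds (14, 20): OK
  at node 22 with bounds (20, +inf): OK
  at node 27 with bounds (20, 22): VIOLATION
Node 27 violates its bound: not (20 < 27 < 22).
Result: Not a valid BST


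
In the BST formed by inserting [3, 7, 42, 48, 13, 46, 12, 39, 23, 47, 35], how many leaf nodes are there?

Tree built from: [3, 7, 42, 48, 13, 46, 12, 39, 23, 47, 35]
Tree (level-order array): [3, None, 7, None, 42, 13, 48, 12, 39, 46, None, None, None, 23, None, None, 47, None, 35]
Rule: A leaf has 0 children.
Per-node child counts:
  node 3: 1 child(ren)
  node 7: 1 child(ren)
  node 42: 2 child(ren)
  node 13: 2 child(ren)
  node 12: 0 child(ren)
  node 39: 1 child(ren)
  node 23: 1 child(ren)
  node 35: 0 child(ren)
  node 48: 1 child(ren)
  node 46: 1 child(ren)
  node 47: 0 child(ren)
Matching nodes: [12, 35, 47]
Count of leaf nodes: 3


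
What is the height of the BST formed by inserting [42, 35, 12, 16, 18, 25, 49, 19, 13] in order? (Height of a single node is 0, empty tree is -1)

Insertion order: [42, 35, 12, 16, 18, 25, 49, 19, 13]
Tree (level-order array): [42, 35, 49, 12, None, None, None, None, 16, 13, 18, None, None, None, 25, 19]
Compute height bottom-up (empty subtree = -1):
  height(13) = 1 + max(-1, -1) = 0
  height(19) = 1 + max(-1, -1) = 0
  height(25) = 1 + max(0, -1) = 1
  height(18) = 1 + max(-1, 1) = 2
  height(16) = 1 + max(0, 2) = 3
  height(12) = 1 + max(-1, 3) = 4
  height(35) = 1 + max(4, -1) = 5
  height(49) = 1 + max(-1, -1) = 0
  height(42) = 1 + max(5, 0) = 6
Height = 6


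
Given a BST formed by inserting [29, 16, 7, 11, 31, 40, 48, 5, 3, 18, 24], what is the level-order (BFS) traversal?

Tree insertion order: [29, 16, 7, 11, 31, 40, 48, 5, 3, 18, 24]
Tree (level-order array): [29, 16, 31, 7, 18, None, 40, 5, 11, None, 24, None, 48, 3]
BFS from the root, enqueuing left then right child of each popped node:
  queue [29] -> pop 29, enqueue [16, 31], visited so far: [29]
  queue [16, 31] -> pop 16, enqueue [7, 18], visited so far: [29, 16]
  queue [31, 7, 18] -> pop 31, enqueue [40], visited so far: [29, 16, 31]
  queue [7, 18, 40] -> pop 7, enqueue [5, 11], visited so far: [29, 16, 31, 7]
  queue [18, 40, 5, 11] -> pop 18, enqueue [24], visited so far: [29, 16, 31, 7, 18]
  queue [40, 5, 11, 24] -> pop 40, enqueue [48], visited so far: [29, 16, 31, 7, 18, 40]
  queue [5, 11, 24, 48] -> pop 5, enqueue [3], visited so far: [29, 16, 31, 7, 18, 40, 5]
  queue [11, 24, 48, 3] -> pop 11, enqueue [none], visited so far: [29, 16, 31, 7, 18, 40, 5, 11]
  queue [24, 48, 3] -> pop 24, enqueue [none], visited so far: [29, 16, 31, 7, 18, 40, 5, 11, 24]
  queue [48, 3] -> pop 48, enqueue [none], visited so far: [29, 16, 31, 7, 18, 40, 5, 11, 24, 48]
  queue [3] -> pop 3, enqueue [none], visited so far: [29, 16, 31, 7, 18, 40, 5, 11, 24, 48, 3]
Result: [29, 16, 31, 7, 18, 40, 5, 11, 24, 48, 3]


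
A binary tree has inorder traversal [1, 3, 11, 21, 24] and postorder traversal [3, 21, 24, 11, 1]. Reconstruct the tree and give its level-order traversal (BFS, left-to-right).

Inorder:   [1, 3, 11, 21, 24]
Postorder: [3, 21, 24, 11, 1]
Algorithm: postorder visits root last, so walk postorder right-to-left;
each value is the root of the current inorder slice — split it at that
value, recurse on the right subtree first, then the left.
Recursive splits:
  root=1; inorder splits into left=[], right=[3, 11, 21, 24]
  root=11; inorder splits into left=[3], right=[21, 24]
  root=24; inorder splits into left=[21], right=[]
  root=21; inorder splits into left=[], right=[]
  root=3; inorder splits into left=[], right=[]
Reconstructed level-order: [1, 11, 3, 24, 21]


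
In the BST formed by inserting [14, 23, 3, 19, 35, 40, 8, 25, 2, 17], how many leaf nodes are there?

Tree built from: [14, 23, 3, 19, 35, 40, 8, 25, 2, 17]
Tree (level-order array): [14, 3, 23, 2, 8, 19, 35, None, None, None, None, 17, None, 25, 40]
Rule: A leaf has 0 children.
Per-node child counts:
  node 14: 2 child(ren)
  node 3: 2 child(ren)
  node 2: 0 child(ren)
  node 8: 0 child(ren)
  node 23: 2 child(ren)
  node 19: 1 child(ren)
  node 17: 0 child(ren)
  node 35: 2 child(ren)
  node 25: 0 child(ren)
  node 40: 0 child(ren)
Matching nodes: [2, 8, 17, 25, 40]
Count of leaf nodes: 5


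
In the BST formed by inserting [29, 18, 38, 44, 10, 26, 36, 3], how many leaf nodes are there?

Tree built from: [29, 18, 38, 44, 10, 26, 36, 3]
Tree (level-order array): [29, 18, 38, 10, 26, 36, 44, 3]
Rule: A leaf has 0 children.
Per-node child counts:
  node 29: 2 child(ren)
  node 18: 2 child(ren)
  node 10: 1 child(ren)
  node 3: 0 child(ren)
  node 26: 0 child(ren)
  node 38: 2 child(ren)
  node 36: 0 child(ren)
  node 44: 0 child(ren)
Matching nodes: [3, 26, 36, 44]
Count of leaf nodes: 4


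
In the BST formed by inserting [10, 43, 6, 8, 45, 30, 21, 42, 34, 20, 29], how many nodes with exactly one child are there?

Tree built from: [10, 43, 6, 8, 45, 30, 21, 42, 34, 20, 29]
Tree (level-order array): [10, 6, 43, None, 8, 30, 45, None, None, 21, 42, None, None, 20, 29, 34]
Rule: These are nodes with exactly 1 non-null child.
Per-node child counts:
  node 10: 2 child(ren)
  node 6: 1 child(ren)
  node 8: 0 child(ren)
  node 43: 2 child(ren)
  node 30: 2 child(ren)
  node 21: 2 child(ren)
  node 20: 0 child(ren)
  node 29: 0 child(ren)
  node 42: 1 child(ren)
  node 34: 0 child(ren)
  node 45: 0 child(ren)
Matching nodes: [6, 42]
Count of nodes with exactly one child: 2


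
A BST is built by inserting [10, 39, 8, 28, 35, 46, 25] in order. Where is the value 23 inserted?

Starting tree (level order): [10, 8, 39, None, None, 28, 46, 25, 35]
Insertion path: 10 -> 39 -> 28 -> 25
Result: insert 23 as left child of 25
Final tree (level order): [10, 8, 39, None, None, 28, 46, 25, 35, None, None, 23]


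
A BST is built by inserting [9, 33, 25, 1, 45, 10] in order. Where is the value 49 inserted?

Starting tree (level order): [9, 1, 33, None, None, 25, 45, 10]
Insertion path: 9 -> 33 -> 45
Result: insert 49 as right child of 45
Final tree (level order): [9, 1, 33, None, None, 25, 45, 10, None, None, 49]


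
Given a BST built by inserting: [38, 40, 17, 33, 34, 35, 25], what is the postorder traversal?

Tree insertion order: [38, 40, 17, 33, 34, 35, 25]
Tree (level-order array): [38, 17, 40, None, 33, None, None, 25, 34, None, None, None, 35]
Postorder traversal: [25, 35, 34, 33, 17, 40, 38]


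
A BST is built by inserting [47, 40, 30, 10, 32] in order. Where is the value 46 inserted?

Starting tree (level order): [47, 40, None, 30, None, 10, 32]
Insertion path: 47 -> 40
Result: insert 46 as right child of 40
Final tree (level order): [47, 40, None, 30, 46, 10, 32]


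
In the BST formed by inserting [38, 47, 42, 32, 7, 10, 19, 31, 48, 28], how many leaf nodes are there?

Tree built from: [38, 47, 42, 32, 7, 10, 19, 31, 48, 28]
Tree (level-order array): [38, 32, 47, 7, None, 42, 48, None, 10, None, None, None, None, None, 19, None, 31, 28]
Rule: A leaf has 0 children.
Per-node child counts:
  node 38: 2 child(ren)
  node 32: 1 child(ren)
  node 7: 1 child(ren)
  node 10: 1 child(ren)
  node 19: 1 child(ren)
  node 31: 1 child(ren)
  node 28: 0 child(ren)
  node 47: 2 child(ren)
  node 42: 0 child(ren)
  node 48: 0 child(ren)
Matching nodes: [28, 42, 48]
Count of leaf nodes: 3


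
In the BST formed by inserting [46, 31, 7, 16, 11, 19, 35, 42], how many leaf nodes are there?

Tree built from: [46, 31, 7, 16, 11, 19, 35, 42]
Tree (level-order array): [46, 31, None, 7, 35, None, 16, None, 42, 11, 19]
Rule: A leaf has 0 children.
Per-node child counts:
  node 46: 1 child(ren)
  node 31: 2 child(ren)
  node 7: 1 child(ren)
  node 16: 2 child(ren)
  node 11: 0 child(ren)
  node 19: 0 child(ren)
  node 35: 1 child(ren)
  node 42: 0 child(ren)
Matching nodes: [11, 19, 42]
Count of leaf nodes: 3
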